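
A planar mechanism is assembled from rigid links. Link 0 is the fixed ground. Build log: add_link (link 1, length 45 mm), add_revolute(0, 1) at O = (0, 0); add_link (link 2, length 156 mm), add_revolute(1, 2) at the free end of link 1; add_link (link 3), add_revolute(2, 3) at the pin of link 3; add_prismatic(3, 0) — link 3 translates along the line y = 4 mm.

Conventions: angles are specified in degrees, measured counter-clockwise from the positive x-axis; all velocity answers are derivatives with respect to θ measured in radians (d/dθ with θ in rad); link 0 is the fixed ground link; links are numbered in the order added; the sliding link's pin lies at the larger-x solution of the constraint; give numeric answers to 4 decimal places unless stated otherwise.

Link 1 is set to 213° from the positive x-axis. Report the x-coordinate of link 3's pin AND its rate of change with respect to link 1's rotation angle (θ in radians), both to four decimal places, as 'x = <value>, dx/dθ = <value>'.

geometry: r = 45 mm, L = 156 mm, e = 4 mm
crank pin P = (r cos θ, r sin θ) = (-37.740176, -24.508757)
h = r sin θ − e = -24.508757 − 4 = -28.508757
x = r cos θ + √(L² − h²) = -37.740176 + 153.372914 = 115.632739
dx/dθ = −r sin θ − h·r cos θ/√(L² − h²) (θ in radians; h = -28.508757) = 17.493662

x = 115.6327, dx/dθ = 17.4937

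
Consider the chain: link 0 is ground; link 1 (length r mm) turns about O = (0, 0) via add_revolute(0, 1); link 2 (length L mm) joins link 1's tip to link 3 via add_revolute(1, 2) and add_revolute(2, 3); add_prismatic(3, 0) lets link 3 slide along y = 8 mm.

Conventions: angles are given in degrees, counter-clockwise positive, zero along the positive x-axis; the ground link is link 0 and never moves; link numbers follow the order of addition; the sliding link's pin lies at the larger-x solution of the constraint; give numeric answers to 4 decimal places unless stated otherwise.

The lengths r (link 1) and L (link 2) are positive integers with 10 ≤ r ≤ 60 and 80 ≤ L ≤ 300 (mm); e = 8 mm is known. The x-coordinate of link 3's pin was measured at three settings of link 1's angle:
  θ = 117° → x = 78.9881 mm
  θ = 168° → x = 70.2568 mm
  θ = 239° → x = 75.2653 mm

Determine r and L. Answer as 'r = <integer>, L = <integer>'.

constraint per measurement: (x − r cos θ)² + (r sin θ − e)² = L²
subtracting the θ₁ and θ₂ equations cancels the r² and L² terms:
r = (x₁² − x₂²) / (2[(x₁cos θ₁ + e sin θ₁) − (x₂cos θ₂ + e sin θ₂)]) = 17.0000 → r = 17
L² = (x₁ − r cos θ₁)² + (r sin θ₁ − e)² = 7569.0010 → L = 87.0000 → L = 87
check at θ₃=239°: x = 75.2653 (printed 75.2653) ✓

r = 17, L = 87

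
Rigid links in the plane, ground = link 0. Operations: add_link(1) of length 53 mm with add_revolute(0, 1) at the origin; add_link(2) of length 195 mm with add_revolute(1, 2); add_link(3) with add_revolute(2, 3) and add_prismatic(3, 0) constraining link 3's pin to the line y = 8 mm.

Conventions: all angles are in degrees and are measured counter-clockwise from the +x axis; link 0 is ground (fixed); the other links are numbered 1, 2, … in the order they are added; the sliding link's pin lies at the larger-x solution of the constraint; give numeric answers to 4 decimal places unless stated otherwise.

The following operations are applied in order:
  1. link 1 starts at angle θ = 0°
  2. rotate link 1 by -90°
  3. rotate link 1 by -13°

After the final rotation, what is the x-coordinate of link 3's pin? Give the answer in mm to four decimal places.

geometry: r = 53 mm, L = 195 mm, e = 8 mm; θ starts at 0°
rotate link 1 by -90°: θ ← 0° -90° = -90°
rotate link 1 by -13°: θ ← -90° -13° = -103°
crank pin P = (r cos θ, r sin θ) = (-11.922406, -51.641613)
h = r sin θ − e = -51.641613 − 8 = -59.641613
x = r cos θ + √(L² − h²) = -11.922406 + 185.655266 = 173.732861

173.7329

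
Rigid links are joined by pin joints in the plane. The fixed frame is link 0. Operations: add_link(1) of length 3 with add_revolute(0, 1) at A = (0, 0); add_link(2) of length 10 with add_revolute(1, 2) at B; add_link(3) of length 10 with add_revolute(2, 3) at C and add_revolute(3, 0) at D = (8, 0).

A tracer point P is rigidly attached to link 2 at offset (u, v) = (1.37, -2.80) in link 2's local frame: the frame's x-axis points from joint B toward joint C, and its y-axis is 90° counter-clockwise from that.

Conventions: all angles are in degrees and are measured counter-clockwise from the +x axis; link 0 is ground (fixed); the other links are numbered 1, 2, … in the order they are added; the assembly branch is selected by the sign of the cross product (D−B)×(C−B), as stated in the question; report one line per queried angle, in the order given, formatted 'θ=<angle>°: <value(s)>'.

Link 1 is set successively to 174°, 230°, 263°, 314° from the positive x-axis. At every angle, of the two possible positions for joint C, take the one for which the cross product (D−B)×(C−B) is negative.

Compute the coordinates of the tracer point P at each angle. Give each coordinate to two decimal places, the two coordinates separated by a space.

A=(0,0), D=(8.00,0)
θ=174°: B = A + 3.00·(cos174°, sin174°) = (-2.9836, 0.3136)
θ=174°: |BD| = 10.9880
θ=174°: circle(B,10.00) ∩ circle(D,10.00): a=5.4940, h=8.3556
θ=174°:   candidates: C₊=(2.7467,8.5090) cross=91.811; C₋=(2.2698,-8.1954) cross=-91.811
θ=174°:   branch - wants cross < 0 → take C=(2.2698,-8.1954) (cross=-91.811)
θ=174°: ex = (C−B)/|BC| = (0.5253,-0.8509); ey = (0.8509,0.5253)
θ=174°: P = B + 1.37·ex + -2.80·ey = (-4.6464,-2.3231)
θ=230°: B = A + 3.00·(cos230°, sin230°) = (-1.9284, -2.2981)
θ=230°: |BD| = 10.1909
θ=230°: circle(B,10.00) ∩ circle(D,10.00): a=5.0954, h=8.6044
θ=230°:   candidates: C₊=(1.0954,7.2337) cross=87.687; C₋=(4.9762,-9.5319) cross=-87.687
θ=230°:   branch - wants cross < 0 → take C=(4.9762,-9.5319) (cross=-87.687)
θ=230°: ex = (C−B)/|BC| = (0.6905,-0.7234); ey = (0.7234,0.6905)
θ=230°: P = B + 1.37·ex + -2.80·ey = (-3.0079,-5.2224)
θ=263°: B = A + 3.00·(cos263°, sin263°) = (-0.3656, -2.9776)
θ=263°: |BD| = 8.8797
θ=263°: circle(B,10.00) ∩ circle(D,10.00): a=4.4399, h=8.9603
θ=263°:   candidates: C₊=(0.8125,6.9527) cross=79.565; C₋=(6.8219,-9.9304) cross=-79.565
θ=263°:   branch - wants cross < 0 → take C=(6.8219,-9.9304) (cross=-79.565)
θ=263°: ex = (C−B)/|BC| = (0.7187,-0.6953); ey = (0.6953,0.7187)
θ=263°: P = B + 1.37·ex + -2.80·ey = (-1.3277,-5.9427)
θ=314°: B = A + 3.00·(cos314°, sin314°) = (2.0840, -2.1580)
θ=314°: |BD| = 6.2973
θ=314°: circle(B,10.00) ∩ circle(D,10.00): a=3.1487, h=9.4914
θ=314°:   candidates: C₊=(1.7894,7.8376) cross=59.770; C₋=(8.2946,-9.9957) cross=-59.770
θ=314°:   branch - wants cross < 0 → take C=(8.2946,-9.9957) (cross=-59.770)
θ=314°: ex = (C−B)/|BC| = (0.6211,-0.7838); ey = (0.7838,0.6211)
θ=314°: P = B + 1.37·ex + -2.80·ey = (0.7403,-4.9707)

θ=174°: -4.65 -2.32
θ=230°: -3.01 -5.22
θ=263°: -1.33 -5.94
θ=314°: 0.74 -4.97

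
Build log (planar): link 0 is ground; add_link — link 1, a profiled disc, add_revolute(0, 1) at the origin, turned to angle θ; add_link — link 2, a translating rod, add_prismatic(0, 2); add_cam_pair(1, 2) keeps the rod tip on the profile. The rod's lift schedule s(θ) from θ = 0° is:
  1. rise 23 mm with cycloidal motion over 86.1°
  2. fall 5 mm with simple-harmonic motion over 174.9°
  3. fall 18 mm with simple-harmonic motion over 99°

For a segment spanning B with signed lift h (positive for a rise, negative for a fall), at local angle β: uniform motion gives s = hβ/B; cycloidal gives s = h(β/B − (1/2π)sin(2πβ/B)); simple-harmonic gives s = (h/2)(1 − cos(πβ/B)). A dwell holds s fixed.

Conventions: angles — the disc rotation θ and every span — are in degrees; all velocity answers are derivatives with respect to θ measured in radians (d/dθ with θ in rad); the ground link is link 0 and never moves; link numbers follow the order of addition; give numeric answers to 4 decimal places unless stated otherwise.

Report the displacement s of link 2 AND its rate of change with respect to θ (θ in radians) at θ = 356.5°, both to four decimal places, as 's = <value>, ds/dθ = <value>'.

seg 1 [0°–86.1°] cycloidal, h=23: full span → s += 23 → s = 23.0000
seg 2 [86.1°–261°] simple-harmonic, h=-5: full span → s += -5 → s = 18.0000
seg 3 [261°–360°] simple-harmonic, h=-18: θ=356.5° here. β=95.5, B=99. -18/2·(1 − cos(π·0.9646)) = -17.9445 → s = 0.0555
velocity in seg [261°–360°] (simple-harmonic), θ in radians: β = 95.5° = 1.6668 rad, B = 99° = 1.7279 rad; ds/dθ = (πh/(2B)) sin(πβ/B) = (π·(-18)/(2·1.7279)) sin(π·0.9646) = -1.813716 mm/rad

s = 0.0555, ds/dθ = -1.8137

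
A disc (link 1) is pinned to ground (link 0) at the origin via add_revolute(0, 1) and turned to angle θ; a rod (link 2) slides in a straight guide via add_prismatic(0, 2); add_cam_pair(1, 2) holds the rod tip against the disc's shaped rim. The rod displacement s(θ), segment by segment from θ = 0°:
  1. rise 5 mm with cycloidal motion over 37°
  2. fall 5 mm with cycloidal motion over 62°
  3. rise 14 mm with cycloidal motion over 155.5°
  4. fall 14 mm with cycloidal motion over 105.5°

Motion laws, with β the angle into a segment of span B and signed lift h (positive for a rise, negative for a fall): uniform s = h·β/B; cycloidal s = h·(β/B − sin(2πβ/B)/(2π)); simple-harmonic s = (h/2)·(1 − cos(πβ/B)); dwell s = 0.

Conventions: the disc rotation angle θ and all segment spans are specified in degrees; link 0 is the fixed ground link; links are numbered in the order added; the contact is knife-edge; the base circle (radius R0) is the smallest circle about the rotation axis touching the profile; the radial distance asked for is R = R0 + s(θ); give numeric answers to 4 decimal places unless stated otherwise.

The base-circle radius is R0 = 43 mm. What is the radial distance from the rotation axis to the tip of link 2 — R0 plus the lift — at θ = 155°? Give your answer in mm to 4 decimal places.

segment 1 (0° to 37°, cycloidal, h = 5) is passed completely: s = 0.0000 + (5) = 5.0000
segment 2 (37° to 99°, cycloidal, h = -5) is passed completely: s = 5.0000 + (-5) = 0.0000
θ = 155° falls in segment 3 (99° to 254.5°, cycloidal, h = 14): β = 155 − 99 = 56°, B = 155.5°; Δs = 14·(0.3601 − sin(2π·0.3601)/(2π)) = 3.3261; s = 0.0000 + 3.3261 = 3.3261
R = R0 + s = 43 + 3.3261 = 46.3261

46.3261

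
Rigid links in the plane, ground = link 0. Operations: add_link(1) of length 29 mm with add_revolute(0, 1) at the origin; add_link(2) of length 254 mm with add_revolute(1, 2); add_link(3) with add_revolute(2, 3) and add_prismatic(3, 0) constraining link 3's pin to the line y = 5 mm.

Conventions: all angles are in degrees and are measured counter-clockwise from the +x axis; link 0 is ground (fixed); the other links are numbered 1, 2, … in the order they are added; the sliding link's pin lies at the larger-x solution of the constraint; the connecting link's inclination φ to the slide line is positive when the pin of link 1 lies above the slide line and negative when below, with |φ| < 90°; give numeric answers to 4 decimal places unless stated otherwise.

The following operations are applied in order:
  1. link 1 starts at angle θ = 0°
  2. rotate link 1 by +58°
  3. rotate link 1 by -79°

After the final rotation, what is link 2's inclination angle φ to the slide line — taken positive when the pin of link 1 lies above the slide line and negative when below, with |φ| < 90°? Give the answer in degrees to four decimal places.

geometry: r = 29 mm, L = 254 mm, e = 5 mm; θ starts at 0°
rotate link 1 by +58°: θ ← 0° +58° = 58°
rotate link 1 by -79°: θ ← 58° -79° = -21°
h = r sin θ − e = -10.392671 − 5 = -15.392671
sin φ = h / L = -15.392671 / 254 = -0.06060107
φ = arcsin(-0.06060107) = -3.474314°

-3.4743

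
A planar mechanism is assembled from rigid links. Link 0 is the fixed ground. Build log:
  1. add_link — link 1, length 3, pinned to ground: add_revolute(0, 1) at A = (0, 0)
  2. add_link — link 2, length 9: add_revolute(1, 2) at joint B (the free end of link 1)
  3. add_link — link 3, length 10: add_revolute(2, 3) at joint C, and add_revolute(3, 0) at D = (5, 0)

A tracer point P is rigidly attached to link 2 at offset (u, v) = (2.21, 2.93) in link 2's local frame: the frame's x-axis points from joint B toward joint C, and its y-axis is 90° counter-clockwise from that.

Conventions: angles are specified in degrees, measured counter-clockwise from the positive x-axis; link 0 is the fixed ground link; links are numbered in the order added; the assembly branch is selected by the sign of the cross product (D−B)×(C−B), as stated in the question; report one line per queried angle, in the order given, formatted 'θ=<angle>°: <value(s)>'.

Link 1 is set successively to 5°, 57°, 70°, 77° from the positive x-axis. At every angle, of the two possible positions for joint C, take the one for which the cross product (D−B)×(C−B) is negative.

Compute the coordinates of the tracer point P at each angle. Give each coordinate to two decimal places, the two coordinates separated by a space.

A=(0,0), D=(5.00,0)
θ=5°: B = A + 3.00·(cos5°, sin5°) = (2.9886, 0.2615)
θ=5°: |BD| = 2.0283
θ=5°: circle(B,9.00) ∩ circle(D,10.00): a=-3.6695, h=8.2180
θ=5°:   candidates: C₊=(0.4091,8.8839) cross=16.669; C₋=(-1.7096,-7.4149) cross=-16.669
θ=5°:   branch - wants cross < 0 → take C=(-1.7096,-7.4149) (cross=-16.669)
θ=5°: ex = (C−B)/|BC| = (-0.5220,-0.8529); ey = (0.8529,-0.5220)
θ=5°: P = B + 2.21·ex + 2.93·ey = (4.3340,-3.1530)
θ=57°: B = A + 3.00·(cos57°, sin57°) = (1.6339, 2.5160)
θ=57°: |BD| = 4.2025
θ=57°: circle(B,9.00) ∩ circle(D,10.00): a=-0.1593, h=8.9986
θ=57°:   candidates: C₊=(6.8937,9.8191) cross=37.816; C₋=(-3.8811,-4.5962) cross=-37.816
θ=57°:   branch - wants cross < 0 → take C=(-3.8811,-4.5962) (cross=-37.816)
θ=57°: ex = (C−B)/|BC| = (-0.6128,-0.7903); ey = (0.7903,-0.6128)
θ=57°: P = B + 2.21·ex + 2.93·ey = (2.5951,-1.0259)
θ=70°: B = A + 3.00·(cos70°, sin70°) = (1.0261, 2.8191)
θ=70°: |BD| = 4.8723
θ=70°: circle(B,9.00) ∩ circle(D,10.00): a=0.4864, h=8.9868
θ=70°:   candidates: C₊=(6.6225,9.8675) cross=43.787; C₋=(-3.7770,-4.7922) cross=-43.787
θ=70°:   branch - wants cross < 0 → take C=(-3.7770,-4.7922) (cross=-43.787)
θ=70°: ex = (C−B)/|BC| = (-0.5337,-0.8457); ey = (0.8457,-0.5337)
θ=70°: P = B + 2.21·ex + 2.93·ey = (2.3245,-0.6136)
θ=77°: B = A + 3.00·(cos77°, sin77°) = (0.6749, 2.9231)
θ=77°: |BD| = 5.2203
θ=77°: circle(B,9.00) ∩ circle(D,10.00): a=0.7903, h=8.9652
θ=77°:   candidates: C₊=(6.3498,9.9085) cross=46.801; C₋=(-3.6904,-4.9474) cross=-46.801
θ=77°:   branch - wants cross < 0 → take C=(-3.6904,-4.9474) (cross=-46.801)
θ=77°: ex = (C−B)/|BC| = (-0.4850,-0.8745); ey = (0.8745,-0.4850)
θ=77°: P = B + 2.21·ex + 2.93·ey = (2.1652,-0.4307)

θ=5°: 4.33 -3.15
θ=57°: 2.60 -1.03
θ=70°: 2.32 -0.61
θ=77°: 2.17 -0.43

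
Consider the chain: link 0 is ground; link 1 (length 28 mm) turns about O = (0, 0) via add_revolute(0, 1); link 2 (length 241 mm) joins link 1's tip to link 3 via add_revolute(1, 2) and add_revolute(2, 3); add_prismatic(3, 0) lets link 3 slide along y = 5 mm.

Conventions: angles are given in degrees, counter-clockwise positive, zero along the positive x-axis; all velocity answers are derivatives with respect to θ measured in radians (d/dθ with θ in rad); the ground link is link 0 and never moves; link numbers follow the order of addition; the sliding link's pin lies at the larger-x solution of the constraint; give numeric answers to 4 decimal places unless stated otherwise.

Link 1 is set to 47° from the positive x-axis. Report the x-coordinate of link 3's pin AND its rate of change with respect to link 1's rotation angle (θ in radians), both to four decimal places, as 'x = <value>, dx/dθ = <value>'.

geometry: r = 28 mm, L = 241 mm, e = 5 mm
crank pin P = (r cos θ, r sin θ) = (19.095954, 20.477904)
h = r sin θ − e = 20.477904 − 5 = 15.477904
x = r cos θ + √(L² − h²) = 19.095954 + 240.502463 = 259.598417
dx/dθ = −r sin θ − h·r cos θ/√(L² − h²) (θ in radians; h = 15.477904) = -21.706853

x = 259.5984, dx/dθ = -21.7069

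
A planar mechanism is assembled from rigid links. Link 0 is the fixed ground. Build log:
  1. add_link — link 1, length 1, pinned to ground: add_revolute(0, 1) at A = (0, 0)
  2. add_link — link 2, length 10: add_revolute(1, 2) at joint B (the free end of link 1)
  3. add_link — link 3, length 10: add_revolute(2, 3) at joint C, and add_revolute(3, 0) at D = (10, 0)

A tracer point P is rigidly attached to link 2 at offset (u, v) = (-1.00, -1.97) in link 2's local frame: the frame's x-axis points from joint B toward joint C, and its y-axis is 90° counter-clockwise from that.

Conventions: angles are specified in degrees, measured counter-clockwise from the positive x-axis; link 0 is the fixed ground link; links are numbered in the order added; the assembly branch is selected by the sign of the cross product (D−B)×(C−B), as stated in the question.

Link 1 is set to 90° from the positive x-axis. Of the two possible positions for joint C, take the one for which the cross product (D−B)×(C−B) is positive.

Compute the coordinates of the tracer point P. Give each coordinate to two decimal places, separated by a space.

A=(0,0), D=(10.00,0)
B = A + 1.00·(cos90°, sin90°) = (0.0000, 1.0000)
|BD| = 10.0499
circle(B,10.00) ∩ circle(D,10.00): a=5.0249, h=8.6458
  candidates: C₊=(5.8603,9.1029) cross=86.889; C₋=(4.1397,-8.1029) cross=-86.889
  branch + wants cross > 0 → take C=(5.8603,9.1029) (cross=86.889)
ex = (C−B)/|BC| = (0.5860,0.8103); ey = (-0.8103,0.5860)
P = B + -1.00·ex + -1.97·ey = (1.0102,-0.9648)

1.01 -0.96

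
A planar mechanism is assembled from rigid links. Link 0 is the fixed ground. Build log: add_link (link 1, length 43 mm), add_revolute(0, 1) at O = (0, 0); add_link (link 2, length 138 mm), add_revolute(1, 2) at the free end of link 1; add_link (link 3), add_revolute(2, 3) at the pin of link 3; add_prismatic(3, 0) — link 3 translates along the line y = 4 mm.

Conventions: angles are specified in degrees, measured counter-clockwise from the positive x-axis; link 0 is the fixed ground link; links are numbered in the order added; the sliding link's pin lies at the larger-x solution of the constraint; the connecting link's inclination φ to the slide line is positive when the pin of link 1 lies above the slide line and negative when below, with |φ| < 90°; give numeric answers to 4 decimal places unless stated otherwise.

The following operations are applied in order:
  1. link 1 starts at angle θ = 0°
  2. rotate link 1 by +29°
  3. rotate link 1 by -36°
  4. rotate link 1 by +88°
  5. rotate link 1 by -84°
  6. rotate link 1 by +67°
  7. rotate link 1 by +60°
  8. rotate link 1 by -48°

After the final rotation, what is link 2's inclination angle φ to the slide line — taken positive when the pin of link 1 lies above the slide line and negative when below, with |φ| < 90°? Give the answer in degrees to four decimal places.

geometry: r = 43 mm, L = 138 mm, e = 4 mm; θ starts at 0°
rotate link 1 by +29°: θ ← 0° +29° = 29°
rotate link 1 by -36°: θ ← 29° -36° = -7°
rotate link 1 by +88°: θ ← -7° +88° = 81°
rotate link 1 by -84°: θ ← 81° -84° = -3°
rotate link 1 by +67°: θ ← -3° +67° = 64°
rotate link 1 by +60°: θ ← 64° +60° = 124°
rotate link 1 by -48°: θ ← 124° -48° = 76°
h = r sin θ − e = 41.722716 − 4 = 37.722716
sin φ = h / L = 37.722716 / 138 = 0.27335302
φ = arcsin(0.27335302) = 15.863889°

15.8639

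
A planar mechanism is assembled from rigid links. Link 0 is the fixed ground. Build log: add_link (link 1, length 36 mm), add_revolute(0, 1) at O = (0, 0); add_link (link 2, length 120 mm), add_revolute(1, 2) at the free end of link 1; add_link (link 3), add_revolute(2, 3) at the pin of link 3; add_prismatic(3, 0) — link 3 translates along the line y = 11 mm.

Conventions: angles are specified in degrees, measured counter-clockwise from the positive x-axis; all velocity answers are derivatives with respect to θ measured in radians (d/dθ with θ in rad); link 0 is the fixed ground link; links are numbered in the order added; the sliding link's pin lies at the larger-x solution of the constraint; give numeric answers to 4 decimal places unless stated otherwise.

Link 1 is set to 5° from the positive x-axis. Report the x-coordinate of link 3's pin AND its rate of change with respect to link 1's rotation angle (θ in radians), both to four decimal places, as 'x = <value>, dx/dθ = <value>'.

geometry: r = 36 mm, L = 120 mm, e = 11 mm
crank pin P = (r cos θ, r sin θ) = (35.863009, 3.137607)
h = r sin θ − e = 3.137607 − 11 = -7.862393
x = r cos θ + √(L² − h²) = 35.863009 + 119.742151 = 155.605160
dx/dθ = −r sin θ − h·r cos θ/√(L² − h²) (θ in radians; h = -7.862393) = -0.782805

x = 155.6052, dx/dθ = -0.7828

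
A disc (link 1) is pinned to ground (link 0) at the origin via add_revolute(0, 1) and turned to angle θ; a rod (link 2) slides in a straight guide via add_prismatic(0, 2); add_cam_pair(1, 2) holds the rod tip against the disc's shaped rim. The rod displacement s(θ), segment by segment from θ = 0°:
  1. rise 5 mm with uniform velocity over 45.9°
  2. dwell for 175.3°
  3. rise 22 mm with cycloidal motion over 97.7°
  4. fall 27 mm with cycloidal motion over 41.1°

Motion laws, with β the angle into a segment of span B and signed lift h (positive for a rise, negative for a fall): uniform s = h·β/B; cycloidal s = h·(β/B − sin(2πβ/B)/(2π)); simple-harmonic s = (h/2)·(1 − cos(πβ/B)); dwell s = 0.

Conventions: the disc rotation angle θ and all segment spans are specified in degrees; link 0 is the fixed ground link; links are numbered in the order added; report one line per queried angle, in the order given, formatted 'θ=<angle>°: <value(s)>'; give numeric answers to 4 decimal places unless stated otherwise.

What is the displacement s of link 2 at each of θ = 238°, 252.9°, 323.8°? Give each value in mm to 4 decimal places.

segment 1 (0° to 45.9°, uniform, h = 5) is passed completely: s = 0.0000 + (5) = 5.0000
segment 2 (45.9° to 221.2°, dwell): s unchanged at 5.0000
θ = 238° falls in segment 3 (221.2° to 318.9°, cycloidal, h = 22): β = 238 − 221.2 = 16.8°, B = 97.7°; Δs = 22·(0.1720 − sin(2π·0.1720)/(2π)) = 0.6942; s = 5.0000 + 0.6942 = 5.6942
θ = 252.9° falls in segment 3 (221.2° to 318.9°, cycloidal, h = 22): β = 252.9 − 221.2 = 31.7°, B = 97.7°; Δs = 22·(0.3245 − sin(2π·0.3245)/(2π)) = 4.0131; s = 5.0000 + 4.0131 = 9.0131
segment 3 (221.2° to 318.9°, cycloidal, h = 22) is passed completely: s = 5.0000 + (22) = 27.0000
θ = 323.8° falls in segment 4 (318.9° to 360°, cycloidal, h = -27): β = 323.8 − 318.9 = 4.9°, B = 41.1°; Δs = -27·(0.1192 − sin(2π·0.1192)/(2π)) = -0.2927; s = 27.0000 − 0.2927 = 26.7073

θ=238°: 5.6942
θ=252.9°: 9.0131
θ=323.8°: 26.7073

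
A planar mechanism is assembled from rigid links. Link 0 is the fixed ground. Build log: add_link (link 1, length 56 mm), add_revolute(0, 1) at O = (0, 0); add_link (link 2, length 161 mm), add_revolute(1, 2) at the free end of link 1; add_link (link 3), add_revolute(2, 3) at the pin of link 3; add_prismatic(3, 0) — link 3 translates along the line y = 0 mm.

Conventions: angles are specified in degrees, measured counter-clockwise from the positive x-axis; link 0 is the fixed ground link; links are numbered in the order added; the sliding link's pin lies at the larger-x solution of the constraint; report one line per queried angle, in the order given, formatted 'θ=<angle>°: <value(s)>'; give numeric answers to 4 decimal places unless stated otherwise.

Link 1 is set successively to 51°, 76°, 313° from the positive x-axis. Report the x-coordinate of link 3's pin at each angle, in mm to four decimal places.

geometry: r = 56 mm, L = 161 mm, e = 0 mm
θ=51°: crank pin P = (r cos θ, r sin θ) = (35.241942, 43.520174)
θ=51°: h = r sin θ − e = 43.520174 − 0 = 43.520174
θ=51°: x = r cos θ + √(L² − h²) = 35.241942 + 155.006434 = 190.248376
θ=76°: crank pin P = (r cos θ, r sin θ) = (13.547626, 54.336561)
θ=76°: h = r sin θ − e = 54.336561 − 0 = 54.336561
θ=76°: x = r cos θ + √(L² − h²) = 13.547626 + 151.553747 = 165.101373
θ=313°: crank pin P = (r cos θ, r sin θ) = (38.191908, -40.955807)
θ=313°: h = r sin θ − e = -40.955807 − 0 = -40.955807
θ=313°: x = r cos θ + √(L² − h²) = 38.191908 + 155.703635 = 193.895543

θ=51°: 190.2484
θ=76°: 165.1014
θ=313°: 193.8955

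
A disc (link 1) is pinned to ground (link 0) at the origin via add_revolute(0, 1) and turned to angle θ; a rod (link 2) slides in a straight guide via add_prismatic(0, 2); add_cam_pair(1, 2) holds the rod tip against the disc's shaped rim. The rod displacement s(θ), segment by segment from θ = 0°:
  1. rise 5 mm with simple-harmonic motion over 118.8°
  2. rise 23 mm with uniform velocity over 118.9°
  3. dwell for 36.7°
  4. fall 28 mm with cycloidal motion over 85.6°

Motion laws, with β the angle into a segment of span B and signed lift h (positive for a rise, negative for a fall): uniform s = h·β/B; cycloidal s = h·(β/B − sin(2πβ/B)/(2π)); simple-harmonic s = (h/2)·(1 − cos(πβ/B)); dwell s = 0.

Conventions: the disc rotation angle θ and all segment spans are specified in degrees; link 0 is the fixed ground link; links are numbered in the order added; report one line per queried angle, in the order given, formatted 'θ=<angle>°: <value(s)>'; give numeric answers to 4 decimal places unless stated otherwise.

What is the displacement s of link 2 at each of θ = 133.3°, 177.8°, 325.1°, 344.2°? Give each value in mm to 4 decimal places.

segment 1 (0° to 118.8°, simple-harmonic, h = 5) is passed completely: s = 0.0000 + (5) = 5.0000
θ = 133.3° falls in segment 2 (118.8° to 237.7°, uniform, h = 23): β = 133.3 − 118.8 = 14.5°, B = 118.9°; Δs = 23·14.5/118.9 = 2.8049; s = 5.0000 + 2.8049 = 7.8049
θ = 177.8° falls in segment 2 (118.8° to 237.7°, uniform, h = 23): β = 177.8 − 118.8 = 59°, B = 118.9°; Δs = 23·59/118.9 = 11.4130; s = 5.0000 + 11.4130 = 16.4130
segment 2 (118.8° to 237.7°, uniform, h = 23) is passed completely: s = 5.0000 + (23) = 28.0000
segment 3 (237.7° to 274.4°, dwell): s unchanged at 28.0000
θ = 325.1° falls in segment 4 (274.4° to 360°, cycloidal, h = -28): β = 325.1 − 274.4 = 50.7°, B = 85.6°; Δs = -28·(0.5923 − sin(2π·0.5923)/(2π)) = -19.0258; s = 28.0000 − 19.0258 = 8.9742
θ = 344.2° falls in segment 4 (274.4° to 360°, cycloidal, h = -28): β = 344.2 − 274.4 = 69.8°, B = 85.6°; Δs = -28·(0.8154 − sin(2π·0.8154)/(2π)) = -26.9169; s = 28.0000 − 26.9169 = 1.0831

θ=133.3°: 7.8049
θ=177.8°: 16.4130
θ=325.1°: 8.9742
θ=344.2°: 1.0831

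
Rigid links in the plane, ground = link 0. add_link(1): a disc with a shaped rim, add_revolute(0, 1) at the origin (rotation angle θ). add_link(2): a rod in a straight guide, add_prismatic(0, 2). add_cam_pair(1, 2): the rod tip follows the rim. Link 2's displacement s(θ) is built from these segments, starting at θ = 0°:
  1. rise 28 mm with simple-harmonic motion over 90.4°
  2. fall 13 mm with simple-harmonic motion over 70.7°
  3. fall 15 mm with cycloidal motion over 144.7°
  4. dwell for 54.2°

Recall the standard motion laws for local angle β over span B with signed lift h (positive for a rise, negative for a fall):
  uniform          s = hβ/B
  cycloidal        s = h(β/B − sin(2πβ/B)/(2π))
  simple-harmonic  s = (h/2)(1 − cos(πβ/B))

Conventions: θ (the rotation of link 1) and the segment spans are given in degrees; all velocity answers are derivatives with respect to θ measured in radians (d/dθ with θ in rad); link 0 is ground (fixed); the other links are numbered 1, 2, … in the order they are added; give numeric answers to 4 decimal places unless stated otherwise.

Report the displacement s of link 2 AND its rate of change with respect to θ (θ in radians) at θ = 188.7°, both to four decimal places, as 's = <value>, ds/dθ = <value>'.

segment 1 (0° to 90.4°, simple-harmonic, h = 28) is passed completely: s = 0.0000 + (28) = 28.0000
segment 2 (90.4° to 161.1°, simple-harmonic, h = -13) is passed completely: s = 28.0000 + (-13) = 15.0000
θ = 188.7° falls in segment 3 (161.1° to 305.8°, cycloidal, h = -15): β = 188.7 − 161.1 = 27.6°, B = 144.7°; Δs = -15·(0.1907 − sin(2π·0.1907)/(2π)) = -0.6374; s = 15.0000 − 0.6374 = 14.3626
velocity in seg [161.1°–305.8°] (cycloidal), θ in radians: β = 27.6° = 0.4817 rad, B = 144.7° = 2.5255 rad; ds/dθ = (h/B)(1 − cos(2πβ/B)) = ((-15)/2.5255)(1 − cos(2π·0.1907)) = -3.778666 mm/rad

s = 14.3626, ds/dθ = -3.7787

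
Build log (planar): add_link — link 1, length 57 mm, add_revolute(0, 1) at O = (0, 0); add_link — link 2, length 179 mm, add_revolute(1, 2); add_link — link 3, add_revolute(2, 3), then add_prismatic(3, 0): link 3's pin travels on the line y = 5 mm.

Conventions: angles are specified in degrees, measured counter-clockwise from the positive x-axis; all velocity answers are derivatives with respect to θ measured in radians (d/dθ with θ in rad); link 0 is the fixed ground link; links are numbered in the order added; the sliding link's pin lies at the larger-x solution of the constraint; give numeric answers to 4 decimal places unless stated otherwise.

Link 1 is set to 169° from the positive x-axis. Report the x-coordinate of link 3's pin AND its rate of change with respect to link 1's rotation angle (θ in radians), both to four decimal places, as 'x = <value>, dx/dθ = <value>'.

geometry: r = 57 mm, L = 179 mm, e = 5 mm
crank pin P = (r cos θ, r sin θ) = (-55.952749, 10.876113)
h = r sin θ − e = 10.876113 − 5 = 5.876113
x = r cos θ + √(L² − h²) = -55.952749 + 178.903525 = 122.950776
dx/dθ = −r sin θ − h·r cos θ/√(L² − h²) (θ in radians; h = 5.876113) = -9.038336

x = 122.9508, dx/dθ = -9.0383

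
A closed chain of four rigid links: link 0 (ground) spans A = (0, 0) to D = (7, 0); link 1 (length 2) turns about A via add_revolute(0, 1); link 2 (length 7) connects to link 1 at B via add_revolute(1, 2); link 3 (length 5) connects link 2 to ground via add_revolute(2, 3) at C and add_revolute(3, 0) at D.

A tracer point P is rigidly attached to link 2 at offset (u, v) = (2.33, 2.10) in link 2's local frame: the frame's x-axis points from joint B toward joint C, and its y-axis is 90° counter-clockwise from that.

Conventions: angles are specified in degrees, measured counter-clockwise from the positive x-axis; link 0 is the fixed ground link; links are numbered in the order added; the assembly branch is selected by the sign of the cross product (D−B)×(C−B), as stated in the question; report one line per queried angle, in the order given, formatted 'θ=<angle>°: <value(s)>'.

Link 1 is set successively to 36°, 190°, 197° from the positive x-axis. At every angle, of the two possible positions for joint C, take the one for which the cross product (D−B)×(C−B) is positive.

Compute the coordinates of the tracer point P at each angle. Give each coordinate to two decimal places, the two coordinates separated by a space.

A=(0,0), D=(7.00,0)
θ=36°: B = A + 2.00·(cos36°, sin36°) = (1.6180, 1.1756)
θ=36°: |BD| = 5.5089
θ=36°: circle(B,7.00) ∩ circle(D,5.00): a=4.9327, h=4.9667
θ=36°:   candidates: C₊=(7.4970,4.9752) cross=27.361; C₋=(5.3773,-4.7294) cross=-27.361
θ=36°:   branch + wants cross > 0 → take C=(7.4970,4.9752) (cross=27.361)
θ=36°: ex = (C−B)/|BC| = (0.8399,0.5428); ey = (-0.5428,0.8399)
θ=36°: P = B + 2.33·ex + 2.10·ey = (2.4350,4.2040)
θ=190°: B = A + 2.00·(cos190°, sin190°) = (-1.9696, -0.3473)
θ=190°: |BD| = 8.9763
θ=190°: circle(B,7.00) ∩ circle(D,5.00): a=5.8250, h=3.8819
θ=190°:   candidates: C₊=(3.7008,3.7571) cross=34.845; C₋=(4.0012,-4.0009) cross=-34.845
θ=190°:   branch + wants cross > 0 → take C=(3.7008,3.7571) (cross=34.845)
θ=190°: ex = (C−B)/|BC| = (0.8101,0.5863); ey = (-0.5863,0.8101)
θ=190°: P = B + 2.33·ex + 2.10·ey = (-1.3135,2.7200)
θ=197°: B = A + 2.00·(cos197°, sin197°) = (-1.9126, -0.5847)
θ=197°: |BD| = 8.9318
θ=197°: circle(B,7.00) ∩ circle(D,5.00): a=5.8094, h=3.9052
θ=197°:   candidates: C₊=(3.6287,3.6924) cross=34.881; C₋=(4.1400,-4.1013) cross=-34.881
θ=197°:   branch + wants cross > 0 → take C=(3.6287,3.6924) (cross=34.881)
θ=197°: ex = (C−B)/|BC| = (0.7916,0.6110); ey = (-0.6110,0.7916)
θ=197°: P = B + 2.33·ex + 2.10·ey = (-1.3513,2.5013)

θ=36°: 2.43 4.20
θ=190°: -1.31 2.72
θ=197°: -1.35 2.50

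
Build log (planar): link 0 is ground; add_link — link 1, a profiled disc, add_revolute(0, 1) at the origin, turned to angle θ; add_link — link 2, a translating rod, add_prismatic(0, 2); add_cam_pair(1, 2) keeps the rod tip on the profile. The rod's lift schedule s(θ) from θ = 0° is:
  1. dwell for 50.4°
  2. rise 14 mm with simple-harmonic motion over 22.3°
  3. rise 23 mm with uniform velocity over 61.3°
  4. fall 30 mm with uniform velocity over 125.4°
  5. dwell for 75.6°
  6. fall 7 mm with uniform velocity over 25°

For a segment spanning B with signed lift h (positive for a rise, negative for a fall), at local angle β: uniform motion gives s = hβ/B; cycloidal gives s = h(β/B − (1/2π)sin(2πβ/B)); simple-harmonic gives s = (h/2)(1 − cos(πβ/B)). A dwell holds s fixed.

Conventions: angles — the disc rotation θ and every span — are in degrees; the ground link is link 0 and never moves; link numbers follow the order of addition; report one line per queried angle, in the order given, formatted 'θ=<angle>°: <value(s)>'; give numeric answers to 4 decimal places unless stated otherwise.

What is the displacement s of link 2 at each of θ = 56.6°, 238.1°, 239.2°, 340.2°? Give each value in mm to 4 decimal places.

seg 1 [0°–50.4°] dwell: s stays 0.0000
seg 2 [50.4°–72.7°] simple-harmonic, h=14: θ=56.6° here. β=6.2, B=22.3. 14/2·(1 − cos(π·0.2780)) = 2.5047 → s = 2.5047
seg 2 [50.4°–72.7°] simple-harmonic, h=14: full span → s += 14 → s = 14.0000
seg 3 [72.7°–134°] uniform, h=23: full span → s += 23 → s = 37.0000
seg 4 [134°–259.4°] uniform, h=-30: θ=238.1° here. β=104.1, B=125.4. -30·104.1/125.4 = -24.9043 → s = 12.0957
seg 4 [134°–259.4°] uniform, h=-30: θ=239.2° here. β=105.2, B=125.4. -30·105.2/125.4 = -25.1675 → s = 11.8325
seg 4 [134°–259.4°] uniform, h=-30: full span → s += -30 → s = 7.0000
seg 5 [259.4°–335°] dwell: s stays 7.0000
seg 6 [335°–360°] uniform, h=-7: θ=340.2° here. β=5.2, B=25. -7·5.2/25 = -1.4560 → s = 5.5440

θ=56.6°: 2.5047
θ=238.1°: 12.0957
θ=239.2°: 11.8325
θ=340.2°: 5.5440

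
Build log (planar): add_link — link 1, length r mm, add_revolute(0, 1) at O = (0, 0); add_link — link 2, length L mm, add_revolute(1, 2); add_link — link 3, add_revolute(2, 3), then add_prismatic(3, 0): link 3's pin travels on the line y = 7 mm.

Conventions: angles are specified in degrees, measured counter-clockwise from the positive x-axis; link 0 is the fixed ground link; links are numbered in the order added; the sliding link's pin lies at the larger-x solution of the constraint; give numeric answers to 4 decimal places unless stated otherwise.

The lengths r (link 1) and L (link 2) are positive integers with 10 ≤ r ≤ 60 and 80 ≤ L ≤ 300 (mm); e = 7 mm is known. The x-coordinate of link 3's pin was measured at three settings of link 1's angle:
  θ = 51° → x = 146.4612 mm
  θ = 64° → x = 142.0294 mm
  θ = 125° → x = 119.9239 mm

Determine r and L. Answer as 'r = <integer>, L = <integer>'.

constraint per measurement: (x − r cos θ)² + (r sin θ − e)² = L²
subtracting the θ₁ and θ₂ equations cancels the r² and L² terms:
r = (x₁² − x₂²) / (2[(x₁cos θ₁ + e sin θ₁) − (x₂cos θ₂ + e sin θ₂)]) = 21.9997 → r = 22
L² = (x₁ − r cos θ₁)² + (r sin θ₁ − e)² = 17688.9973 → L = 133.0000 → L = 133
check at θ₃=125°: x = 119.9239 (printed 119.9239) ✓

r = 22, L = 133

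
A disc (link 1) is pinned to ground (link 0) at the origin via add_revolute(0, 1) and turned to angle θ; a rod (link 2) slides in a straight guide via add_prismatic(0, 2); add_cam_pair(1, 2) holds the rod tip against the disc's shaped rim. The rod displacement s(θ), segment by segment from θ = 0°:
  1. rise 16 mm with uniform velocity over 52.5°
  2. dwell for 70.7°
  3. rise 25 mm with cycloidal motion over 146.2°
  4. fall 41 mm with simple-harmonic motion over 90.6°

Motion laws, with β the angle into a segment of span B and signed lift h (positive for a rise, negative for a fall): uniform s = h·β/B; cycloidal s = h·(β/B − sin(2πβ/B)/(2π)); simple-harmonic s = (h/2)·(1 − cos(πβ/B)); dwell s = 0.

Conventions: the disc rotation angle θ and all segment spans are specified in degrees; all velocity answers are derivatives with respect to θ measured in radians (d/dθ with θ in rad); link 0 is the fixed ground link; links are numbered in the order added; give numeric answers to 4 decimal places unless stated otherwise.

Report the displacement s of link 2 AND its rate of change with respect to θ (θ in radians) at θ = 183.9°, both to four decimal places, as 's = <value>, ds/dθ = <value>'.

segment 1 (0° to 52.5°, uniform, h = 16) is passed completely: s = 0.0000 + (16) = 16.0000
segment 2 (52.5° to 123.2°, dwell): s unchanged at 16.0000
θ = 183.9° falls in segment 3 (123.2° to 269.4°, cycloidal, h = 25): β = 183.9 − 123.2 = 60.7°, B = 146.2°; Δs = 25·(0.4152 − sin(2π·0.4152)/(2π)) = 8.3582; s = 16.0000 + 8.3582 = 24.3582
velocity in seg [123.2°–269.4°] (cycloidal), θ in radians: β = 60.7° = 1.0594 rad, B = 146.2° = 2.5517 rad; ds/dθ = (h/B)(1 − cos(2πβ/B)) = (25/2.5517)(1 − cos(2π·0.4152)) = 18.236401 mm/rad

s = 24.3582, ds/dθ = 18.2364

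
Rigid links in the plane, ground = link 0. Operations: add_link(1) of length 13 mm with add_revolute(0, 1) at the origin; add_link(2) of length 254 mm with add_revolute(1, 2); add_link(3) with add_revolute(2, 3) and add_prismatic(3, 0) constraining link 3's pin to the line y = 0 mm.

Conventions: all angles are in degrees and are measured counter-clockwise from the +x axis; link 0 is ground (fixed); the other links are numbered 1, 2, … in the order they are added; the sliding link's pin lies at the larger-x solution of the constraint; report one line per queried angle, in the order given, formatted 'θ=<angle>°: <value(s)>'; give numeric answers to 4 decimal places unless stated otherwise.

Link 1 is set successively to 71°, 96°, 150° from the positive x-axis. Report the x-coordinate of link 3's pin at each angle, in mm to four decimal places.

geometry: r = 13 mm, L = 254 mm, e = 0 mm
θ=71°: crank pin P = (r cos θ, r sin θ) = (4.232386, 12.291741)
θ=71°: h = r sin θ − e = 12.291741 − 0 = 12.291741
θ=71°: x = r cos θ + √(L² − h²) = 4.232386 + 253.702410 = 257.934797
θ=96°: crank pin P = (r cos θ, r sin θ) = (-1.358870, 12.928785)
θ=96°: h = r sin θ − e = 12.928785 − 0 = 12.928785
θ=96°: x = r cos θ + √(L² − h²) = -1.358870 + 253.670744 = 252.311874
θ=150°: crank pin P = (r cos θ, r sin θ) = (-11.258330, 6.500000)
θ=150°: h = r sin θ − e = 6.500000 − 0 = 6.500000
θ=150°: x = r cos θ + √(L² − h²) = -11.258330 + 253.916817 = 242.658487

θ=71°: 257.9348
θ=96°: 252.3119
θ=150°: 242.6585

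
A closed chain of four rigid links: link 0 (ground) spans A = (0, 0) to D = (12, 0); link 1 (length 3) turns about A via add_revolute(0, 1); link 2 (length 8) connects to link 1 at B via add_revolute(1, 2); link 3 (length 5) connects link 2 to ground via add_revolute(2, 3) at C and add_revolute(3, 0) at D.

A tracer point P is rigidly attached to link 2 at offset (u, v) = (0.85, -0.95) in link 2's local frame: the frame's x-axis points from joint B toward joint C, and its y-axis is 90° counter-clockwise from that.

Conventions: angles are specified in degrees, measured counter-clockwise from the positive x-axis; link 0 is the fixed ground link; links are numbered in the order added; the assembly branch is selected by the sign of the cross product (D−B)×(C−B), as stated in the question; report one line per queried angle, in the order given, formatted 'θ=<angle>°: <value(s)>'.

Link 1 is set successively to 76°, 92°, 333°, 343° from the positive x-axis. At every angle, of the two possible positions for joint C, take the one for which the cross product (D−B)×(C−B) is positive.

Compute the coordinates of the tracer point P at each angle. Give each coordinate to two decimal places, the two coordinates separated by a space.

A=(0,0), D=(12.00,0)
θ=76°: B = A + 3.00·(cos76°, sin76°) = (0.7258, 2.9109)
θ=76°: |BD| = 11.6440
θ=76°: circle(B,8.00) ∩ circle(D,5.00): a=7.4967, h=2.7928
θ=76°:   candidates: C₊=(8.6826,3.7410) cross=32.520; C₋=(7.2862,-1.6674) cross=-32.520
θ=76°:   branch + wants cross > 0 → take C=(8.6826,3.7410) (cross=32.520)
θ=76°: ex = (C−B)/|BC| = (0.9946,0.1038); ey = (-0.1038,0.9946)
θ=76°: P = B + 0.85·ex + -0.95·ey = (1.6697,2.0542)
θ=92°: B = A + 3.00·(cos92°, sin92°) = (-0.1047, 2.9982)
θ=92°: |BD| = 12.4705
θ=92°: circle(B,8.00) ∩ circle(D,5.00): a=7.7989, h=1.7823
θ=92°:   candidates: C₊=(7.8940,2.8532) cross=22.226; C₋=(7.0370,-0.6069) cross=-22.226
θ=92°:   branch + wants cross > 0 → take C=(7.8940,2.8532) (cross=22.226)
θ=92°: ex = (C−B)/|BC| = (0.9998,-0.0181); ey = (0.0181,0.9998)
θ=92°: P = B + 0.85·ex + -0.95·ey = (0.7279,2.0329)
θ=333°: B = A + 3.00·(cos333°, sin333°) = (2.6730, -1.3620)
θ=333°: |BD| = 9.4259
θ=333°: circle(B,8.00) ∩ circle(D,5.00): a=6.7817, h=4.2436
θ=333°:   candidates: C₊=(8.7704,3.8170) cross=40.000; C₋=(9.9967,-4.5812) cross=-40.000
θ=333°:   branch + wants cross > 0 → take C=(8.7704,3.8170) (cross=40.000)
θ=333°: ex = (C−B)/|BC| = (0.7622,0.6474); ey = (-0.6474,0.7622)
θ=333°: P = B + 0.85·ex + -0.95·ey = (3.9359,-1.5358)
θ=343°: B = A + 3.00·(cos343°, sin343°) = (2.8689, -0.8771)
θ=343°: |BD| = 9.1731
θ=343°: circle(B,8.00) ∩ circle(D,5.00): a=6.7123, h=4.3525
θ=343°:   candidates: C₊=(9.1343,4.0973) cross=39.926; C₋=(9.9667,-4.5679) cross=-39.926
θ=343°:   branch + wants cross > 0 → take C=(9.1343,4.0973) (cross=39.926)
θ=343°: ex = (C−B)/|BC| = (0.7832,0.6218); ey = (-0.6218,0.7832)
θ=343°: P = B + 0.85·ex + -0.95·ey = (4.1253,-1.0926)

θ=76°: 1.67 2.05
θ=92°: 0.73 2.03
θ=333°: 3.94 -1.54
θ=343°: 4.13 -1.09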